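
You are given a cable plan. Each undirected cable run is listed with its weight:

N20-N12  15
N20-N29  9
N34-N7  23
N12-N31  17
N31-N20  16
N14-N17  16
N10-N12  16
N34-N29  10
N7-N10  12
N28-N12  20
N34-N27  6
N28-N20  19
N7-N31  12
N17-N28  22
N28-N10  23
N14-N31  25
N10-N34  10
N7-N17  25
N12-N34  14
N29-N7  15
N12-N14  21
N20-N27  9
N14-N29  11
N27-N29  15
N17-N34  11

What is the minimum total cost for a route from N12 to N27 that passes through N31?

Shortest N12→N31: N12 → N31 = 17
Best N31 to N27: N31 → N20 → N27 costing 25
Total via N31: 17 + 25 = 42.

42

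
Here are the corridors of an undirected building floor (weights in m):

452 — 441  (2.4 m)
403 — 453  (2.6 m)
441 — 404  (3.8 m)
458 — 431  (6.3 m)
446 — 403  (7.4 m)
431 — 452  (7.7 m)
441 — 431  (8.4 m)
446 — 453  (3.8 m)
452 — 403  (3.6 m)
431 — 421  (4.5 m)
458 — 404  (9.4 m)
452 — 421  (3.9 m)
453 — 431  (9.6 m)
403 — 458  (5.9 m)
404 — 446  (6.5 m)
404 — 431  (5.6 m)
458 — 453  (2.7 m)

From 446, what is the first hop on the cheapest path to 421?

Enumerating some paths:
446 - 403 - 452 - 421: 7.4+3.6+3.9 = 14.9
446 - 453 - 403 - 452 - 421: 3.8+2.6+3.6+3.9 = 13.9
The minimum is 13.9 m via 446 - 453 - 403 - 452 - 421.
So from 446 the first move is to 453.

453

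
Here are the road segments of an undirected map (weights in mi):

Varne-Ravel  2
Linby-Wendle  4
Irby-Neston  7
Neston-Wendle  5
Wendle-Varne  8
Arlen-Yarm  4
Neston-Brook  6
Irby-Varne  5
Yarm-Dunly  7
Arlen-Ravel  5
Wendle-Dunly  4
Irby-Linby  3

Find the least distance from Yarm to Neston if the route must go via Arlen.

Best Yarm to Arlen: Yarm → Arlen costing 4
Best Arlen to Neston: Arlen → Ravel → Varne → Irby → Neston costing 19
Total via Arlen: 4 + 19 = 23 mi.

23 mi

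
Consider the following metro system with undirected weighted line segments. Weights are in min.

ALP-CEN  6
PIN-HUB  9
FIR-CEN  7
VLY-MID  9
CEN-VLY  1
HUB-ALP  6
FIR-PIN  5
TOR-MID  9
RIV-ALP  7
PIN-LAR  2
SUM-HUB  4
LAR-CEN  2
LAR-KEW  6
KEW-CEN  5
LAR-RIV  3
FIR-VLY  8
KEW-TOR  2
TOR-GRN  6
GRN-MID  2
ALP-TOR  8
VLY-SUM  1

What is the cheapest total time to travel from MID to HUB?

Compare a few routes:
MID - VLY - SUM - HUB: 9+1+4 = 14
MID - GRN - TOR - KEW - CEN - VLY - SUM - HUB: 2+6+2+5+1+1+4 = 21
MID - GRN - TOR - ALP - HUB: 2+6+8+6 = 22
MID - TOR - KEW - CEN - VLY - SUM - HUB: 9+2+5+1+1+4 = 22
Cheapest is MID - VLY - SUM - HUB at 14 min.

14 min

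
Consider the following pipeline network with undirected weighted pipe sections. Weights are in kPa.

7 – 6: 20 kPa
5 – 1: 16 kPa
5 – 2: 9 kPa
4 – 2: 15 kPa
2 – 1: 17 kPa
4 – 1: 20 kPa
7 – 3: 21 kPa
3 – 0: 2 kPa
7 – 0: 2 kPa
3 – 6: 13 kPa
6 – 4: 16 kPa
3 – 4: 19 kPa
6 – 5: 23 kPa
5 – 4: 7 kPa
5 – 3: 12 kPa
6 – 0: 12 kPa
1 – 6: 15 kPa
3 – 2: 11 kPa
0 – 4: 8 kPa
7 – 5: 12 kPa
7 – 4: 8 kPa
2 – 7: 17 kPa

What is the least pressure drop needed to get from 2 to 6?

24 kPa

Settle nodes by increasing distance from 2:
2: 0
5: 9  (via 2)
3: 11  (via 2)
0: 13  (via 3)
4: 15  (via 2)
7: 15  (via 0)
1: 17  (via 2)
6: 24  (via 3)
Shortest route: 2 → 3 → 6 = 24 kPa.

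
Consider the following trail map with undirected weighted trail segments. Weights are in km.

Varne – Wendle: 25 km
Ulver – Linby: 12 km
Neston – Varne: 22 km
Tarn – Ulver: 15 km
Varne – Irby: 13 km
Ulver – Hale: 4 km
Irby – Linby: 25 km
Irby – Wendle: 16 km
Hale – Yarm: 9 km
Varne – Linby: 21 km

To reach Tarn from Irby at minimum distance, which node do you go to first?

Linby

Enumerating some paths:
Irby → Varne → Linby → Ulver → Tarn: 13+21+12+15 = 61
Irby → Linby → Ulver → Tarn: 25+12+15 = 52
Cheapest is Irby → Linby → Ulver → Tarn at 52 km.
So from Irby the first move is to Linby.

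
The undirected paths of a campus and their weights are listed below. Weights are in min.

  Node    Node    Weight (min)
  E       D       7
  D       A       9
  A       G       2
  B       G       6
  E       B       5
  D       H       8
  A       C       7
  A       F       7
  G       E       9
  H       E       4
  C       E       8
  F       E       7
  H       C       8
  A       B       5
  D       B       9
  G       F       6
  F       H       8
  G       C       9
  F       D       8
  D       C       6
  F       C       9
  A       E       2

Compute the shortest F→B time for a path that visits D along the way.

17 min

Shortest F→D: F → D = 8
Best D to B: D → B costing 9
Total via D: 8 + 9 = 17 min.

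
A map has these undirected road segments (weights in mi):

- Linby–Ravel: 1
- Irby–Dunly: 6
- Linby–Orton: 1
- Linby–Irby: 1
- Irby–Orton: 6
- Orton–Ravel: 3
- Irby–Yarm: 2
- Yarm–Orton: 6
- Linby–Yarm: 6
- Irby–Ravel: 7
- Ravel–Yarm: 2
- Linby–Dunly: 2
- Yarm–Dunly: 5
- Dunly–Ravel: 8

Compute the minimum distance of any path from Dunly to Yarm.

Shortest distances from Dunly:
Dunly: 0
Linby: 2  (via Dunly)
Ravel: 3  (via Linby)
Irby: 3  (via Linby)
Orton: 3  (via Linby)
Yarm: 5  (via Dunly)
Shortest route: Dunly → Yarm = 5 mi.

5 mi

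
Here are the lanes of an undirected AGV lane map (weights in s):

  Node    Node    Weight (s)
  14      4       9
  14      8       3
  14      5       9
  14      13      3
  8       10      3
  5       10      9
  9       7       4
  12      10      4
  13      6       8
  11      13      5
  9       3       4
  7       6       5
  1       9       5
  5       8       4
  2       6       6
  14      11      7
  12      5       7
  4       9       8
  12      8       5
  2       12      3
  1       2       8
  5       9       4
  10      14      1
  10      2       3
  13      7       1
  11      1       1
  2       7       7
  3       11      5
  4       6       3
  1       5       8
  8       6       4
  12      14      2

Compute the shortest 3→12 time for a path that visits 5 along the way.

15 s

Shortest 3→5: 3 → 9 → 5 = 8
Best 5 to 12: 5 → 12 costing 7
Total via 5: 8 + 7 = 15 s.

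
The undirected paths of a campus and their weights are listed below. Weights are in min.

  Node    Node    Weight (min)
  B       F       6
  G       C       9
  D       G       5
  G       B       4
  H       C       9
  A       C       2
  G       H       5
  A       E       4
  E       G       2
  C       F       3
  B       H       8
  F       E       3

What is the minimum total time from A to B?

10 min

Settle nodes by increasing distance from A:
A: 0
C: 2  (via A)
E: 4  (via A)
F: 5  (via C)
G: 6  (via E)
B: 10  (via G)
Shortest route: A–E–G–B = 10 min.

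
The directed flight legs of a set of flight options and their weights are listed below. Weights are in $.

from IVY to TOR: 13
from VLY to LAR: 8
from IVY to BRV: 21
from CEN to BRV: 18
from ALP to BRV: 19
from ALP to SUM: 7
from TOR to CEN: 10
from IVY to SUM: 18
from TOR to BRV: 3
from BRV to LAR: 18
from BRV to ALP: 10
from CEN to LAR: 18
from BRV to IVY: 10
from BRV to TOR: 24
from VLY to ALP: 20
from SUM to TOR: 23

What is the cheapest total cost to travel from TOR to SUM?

$20

Enumerating some paths:
TOR–BRV–ALP–SUM: 3+10+7 = 20
TOR–BRV–IVY–SUM: 3+10+18 = 31
TOR–CEN–BRV–ALP–SUM: 10+18+10+7 = 45
The minimum is $20 via TOR–BRV–ALP–SUM.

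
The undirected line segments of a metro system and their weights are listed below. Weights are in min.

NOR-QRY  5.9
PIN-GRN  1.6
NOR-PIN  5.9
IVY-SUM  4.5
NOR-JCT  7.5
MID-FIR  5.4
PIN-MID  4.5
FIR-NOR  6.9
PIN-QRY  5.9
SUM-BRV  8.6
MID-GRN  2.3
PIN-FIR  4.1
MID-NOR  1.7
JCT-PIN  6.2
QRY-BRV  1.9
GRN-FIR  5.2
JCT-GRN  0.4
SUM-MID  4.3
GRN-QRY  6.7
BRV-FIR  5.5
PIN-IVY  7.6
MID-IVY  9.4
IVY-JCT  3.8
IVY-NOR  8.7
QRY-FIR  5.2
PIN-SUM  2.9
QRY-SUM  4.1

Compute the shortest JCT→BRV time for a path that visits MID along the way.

12.2 min

Shortest JCT→MID: JCT → GRN → MID = 2.7
Shortest MID→BRV: MID → NOR → QRY → BRV = 9.5
Total via MID: 2.7 + 9.5 = 12.2 min.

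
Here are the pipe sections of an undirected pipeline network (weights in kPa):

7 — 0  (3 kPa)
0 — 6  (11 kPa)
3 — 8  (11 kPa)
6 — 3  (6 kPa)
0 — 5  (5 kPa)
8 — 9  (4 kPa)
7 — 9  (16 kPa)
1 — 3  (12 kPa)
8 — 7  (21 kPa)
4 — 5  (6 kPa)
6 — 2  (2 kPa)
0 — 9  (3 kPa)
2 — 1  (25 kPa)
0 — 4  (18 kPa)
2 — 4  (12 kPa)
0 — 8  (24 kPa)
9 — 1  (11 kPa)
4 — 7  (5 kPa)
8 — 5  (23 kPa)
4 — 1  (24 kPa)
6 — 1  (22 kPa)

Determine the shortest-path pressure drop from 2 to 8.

Shortest distances from 2:
2: 0
6: 2  (via 2)
3: 8  (via 6)
4: 12  (via 2)
0: 13  (via 6)
7: 16  (via 0)
9: 16  (via 0)
5: 18  (via 4)
8: 19  (via 3)
Shortest route: 2 → 6 → 3 → 8 = 19 kPa.

19 kPa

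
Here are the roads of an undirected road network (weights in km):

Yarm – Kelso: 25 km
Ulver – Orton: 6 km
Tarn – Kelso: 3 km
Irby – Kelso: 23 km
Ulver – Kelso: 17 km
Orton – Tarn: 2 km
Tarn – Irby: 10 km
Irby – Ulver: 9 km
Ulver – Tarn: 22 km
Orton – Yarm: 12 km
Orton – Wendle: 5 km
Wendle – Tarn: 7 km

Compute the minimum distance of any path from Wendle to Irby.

Settle nodes by increasing distance from Wendle:
Wendle: 0
Orton: 5  (via Wendle)
Tarn: 7  (via Wendle)
Kelso: 10  (via Tarn)
Ulver: 11  (via Orton)
Yarm: 17  (via Orton)
Irby: 17  (via Tarn)
Shortest route: Wendle–Tarn–Irby = 17 km.

17 km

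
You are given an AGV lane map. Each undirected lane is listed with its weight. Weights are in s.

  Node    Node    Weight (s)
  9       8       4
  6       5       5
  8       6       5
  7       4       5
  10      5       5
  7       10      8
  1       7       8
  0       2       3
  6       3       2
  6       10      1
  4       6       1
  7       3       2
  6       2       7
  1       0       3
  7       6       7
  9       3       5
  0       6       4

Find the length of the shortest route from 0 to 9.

Settle nodes by increasing distance from 0:
0: 0
1: 3  (via 0)
2: 3  (via 0)
6: 4  (via 0)
4: 5  (via 6)
10: 5  (via 6)
3: 6  (via 6)
7: 8  (via 3)
5: 9  (via 6)
8: 9  (via 6)
9: 11  (via 3)
Shortest route: 0 → 6 → 3 → 9 = 11 s.

11 s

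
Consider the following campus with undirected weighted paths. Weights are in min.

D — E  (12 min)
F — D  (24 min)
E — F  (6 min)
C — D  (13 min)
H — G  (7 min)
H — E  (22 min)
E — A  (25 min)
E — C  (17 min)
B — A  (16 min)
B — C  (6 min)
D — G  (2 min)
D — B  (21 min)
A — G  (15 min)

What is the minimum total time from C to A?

Compare a few routes:
C–B–A: 6+16 = 22
C–D–G–A: 13+2+15 = 30
C–B–D–G–A: 6+21+2+15 = 44
C–E–A: 17+25 = 42
The minimum is 22 min via C–B–A.

22 min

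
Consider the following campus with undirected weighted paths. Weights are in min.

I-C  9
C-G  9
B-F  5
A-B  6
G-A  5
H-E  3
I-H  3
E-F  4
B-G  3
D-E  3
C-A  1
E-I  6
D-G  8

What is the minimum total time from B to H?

Running Dijkstra from B:
B: 0
G: 3  (via B)
F: 5  (via B)
A: 6  (via B)
C: 7  (via A)
E: 9  (via F)
D: 11  (via G)
H: 12  (via E)
Shortest route: B–F–E–H = 12 min.

12 min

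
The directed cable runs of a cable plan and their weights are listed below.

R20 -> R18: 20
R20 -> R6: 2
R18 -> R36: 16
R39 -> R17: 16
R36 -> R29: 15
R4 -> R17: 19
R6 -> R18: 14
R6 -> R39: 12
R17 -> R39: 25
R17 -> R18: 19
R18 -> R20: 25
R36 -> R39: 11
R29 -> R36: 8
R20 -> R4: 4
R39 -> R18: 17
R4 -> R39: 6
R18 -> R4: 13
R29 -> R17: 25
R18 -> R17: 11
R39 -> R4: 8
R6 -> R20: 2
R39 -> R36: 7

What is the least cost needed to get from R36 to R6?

Running Dijkstra from R36:
R36: 0
R39: 11  (via R36)
R29: 15  (via R36)
R4: 19  (via R39)
R17: 27  (via R39)
R18: 28  (via R39)
R20: 53  (via R18)
R6: 55  (via R20)
Shortest route: R36 → R39 → R18 → R20 → R6 = 55.

55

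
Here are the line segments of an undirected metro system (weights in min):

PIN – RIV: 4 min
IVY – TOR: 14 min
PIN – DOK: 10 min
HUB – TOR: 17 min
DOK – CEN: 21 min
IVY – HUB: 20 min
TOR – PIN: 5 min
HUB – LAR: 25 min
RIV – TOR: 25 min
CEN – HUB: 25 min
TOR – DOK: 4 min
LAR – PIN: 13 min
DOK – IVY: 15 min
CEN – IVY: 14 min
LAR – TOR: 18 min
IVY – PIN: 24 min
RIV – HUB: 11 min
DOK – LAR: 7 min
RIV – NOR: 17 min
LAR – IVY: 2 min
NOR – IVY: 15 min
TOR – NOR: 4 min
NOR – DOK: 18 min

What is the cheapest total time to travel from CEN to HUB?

Candidate routes:
CEN → IVY → LAR → HUB: 14+2+25 = 41
CEN → IVY → HUB: 14+20 = 34
CEN → HUB: 25 = 25
Cheapest is CEN → HUB at 25 min.

25 min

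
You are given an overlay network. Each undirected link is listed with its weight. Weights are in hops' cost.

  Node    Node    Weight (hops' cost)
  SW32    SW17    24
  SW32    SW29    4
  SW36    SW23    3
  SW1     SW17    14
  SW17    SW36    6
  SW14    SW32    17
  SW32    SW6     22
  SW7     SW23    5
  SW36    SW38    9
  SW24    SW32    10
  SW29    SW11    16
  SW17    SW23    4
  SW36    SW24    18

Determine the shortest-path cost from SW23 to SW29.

32 hops' cost

Shortest distances from SW23:
SW23: 0
SW36: 3  (via SW23)
SW17: 4  (via SW23)
SW7: 5  (via SW23)
SW38: 12  (via SW36)
SW1: 18  (via SW17)
SW24: 21  (via SW36)
SW32: 28  (via SW17)
SW29: 32  (via SW32)
Shortest route: SW23–SW17–SW32–SW29 = 32 hops' cost.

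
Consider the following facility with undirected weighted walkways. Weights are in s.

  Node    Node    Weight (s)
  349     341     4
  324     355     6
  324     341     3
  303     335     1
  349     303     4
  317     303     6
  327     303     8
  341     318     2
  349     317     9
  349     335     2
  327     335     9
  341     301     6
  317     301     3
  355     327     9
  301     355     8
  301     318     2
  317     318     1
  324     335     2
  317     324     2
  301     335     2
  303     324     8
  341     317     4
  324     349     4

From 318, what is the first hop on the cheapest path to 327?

301

Compare a few routes:
318 - 317 - 324 - 335 - 327: 1+2+2+9 = 14
318 - 317 - 324 - 335 - 303 - 327: 1+2+2+1+8 = 14
318 - 301 - 335 - 327: 2+2+9 = 13
318 - 317 - 303 - 327: 1+6+8 = 15
The minimum is 13 s via 318 - 301 - 335 - 327.
So from 318 the first move is to 301.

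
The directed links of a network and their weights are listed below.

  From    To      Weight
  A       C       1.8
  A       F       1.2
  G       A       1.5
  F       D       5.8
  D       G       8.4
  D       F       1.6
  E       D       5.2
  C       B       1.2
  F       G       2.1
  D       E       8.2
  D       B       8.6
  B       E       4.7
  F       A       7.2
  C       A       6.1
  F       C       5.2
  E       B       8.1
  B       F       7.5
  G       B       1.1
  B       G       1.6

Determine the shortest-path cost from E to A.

10.4

Enumerating some paths:
E → D → G → A: 5.2+8.4+1.5 = 15.1
E → D → F → G → A: 5.2+1.6+2.1+1.5 = 10.4
E → B → G → A: 8.1+1.6+1.5 = 11.2
E → D → F → A: 5.2+1.6+7.2 = 14
The minimum is 10.4 via E → D → F → G → A.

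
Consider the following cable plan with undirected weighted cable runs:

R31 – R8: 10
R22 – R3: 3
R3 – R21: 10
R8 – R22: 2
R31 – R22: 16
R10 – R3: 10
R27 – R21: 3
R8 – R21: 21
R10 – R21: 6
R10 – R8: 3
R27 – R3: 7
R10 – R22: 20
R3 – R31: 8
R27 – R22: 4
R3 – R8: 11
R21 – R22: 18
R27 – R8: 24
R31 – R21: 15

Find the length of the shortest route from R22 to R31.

Settle nodes by increasing distance from R22:
R22: 0
R8: 2  (via R22)
R3: 3  (via R22)
R27: 4  (via R22)
R10: 5  (via R8)
R21: 7  (via R27)
R31: 11  (via R3)
Shortest route: R22 → R3 → R31 = 11.

11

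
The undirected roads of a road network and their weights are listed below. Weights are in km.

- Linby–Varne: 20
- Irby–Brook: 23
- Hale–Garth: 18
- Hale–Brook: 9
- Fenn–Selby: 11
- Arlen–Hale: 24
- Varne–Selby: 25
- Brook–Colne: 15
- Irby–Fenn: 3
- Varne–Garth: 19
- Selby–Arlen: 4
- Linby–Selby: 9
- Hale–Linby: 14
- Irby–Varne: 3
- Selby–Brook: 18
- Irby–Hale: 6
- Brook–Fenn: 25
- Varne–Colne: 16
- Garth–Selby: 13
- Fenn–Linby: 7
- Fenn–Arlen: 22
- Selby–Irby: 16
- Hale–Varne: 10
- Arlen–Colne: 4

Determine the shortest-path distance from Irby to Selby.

Candidate routes:
Irby → Selby: 16 = 16
Irby → Fenn → Linby → Selby: 3+7+9 = 19
Irby → Fenn → Selby: 3+11 = 14
Cheapest is Irby → Fenn → Selby at 14 km.

14 km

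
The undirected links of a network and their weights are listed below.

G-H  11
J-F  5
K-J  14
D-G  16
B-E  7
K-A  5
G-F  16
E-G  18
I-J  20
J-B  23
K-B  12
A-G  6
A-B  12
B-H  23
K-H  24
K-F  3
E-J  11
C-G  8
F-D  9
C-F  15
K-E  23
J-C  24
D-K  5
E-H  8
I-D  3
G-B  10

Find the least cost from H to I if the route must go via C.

45

Best H to C: H–G–C costing 19
Shortest C→I: C–F–K–D–I = 26
Total via C: 19 + 26 = 45.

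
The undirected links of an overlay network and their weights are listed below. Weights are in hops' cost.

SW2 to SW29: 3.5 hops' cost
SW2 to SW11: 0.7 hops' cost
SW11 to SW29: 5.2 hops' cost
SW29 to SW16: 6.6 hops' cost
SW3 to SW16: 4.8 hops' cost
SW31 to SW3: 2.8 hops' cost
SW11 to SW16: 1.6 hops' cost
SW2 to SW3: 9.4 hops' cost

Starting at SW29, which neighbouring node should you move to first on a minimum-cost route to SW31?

Compare a few routes:
SW29 → SW2 → SW11 → SW16 → SW3 → SW31: 3.5+0.7+1.6+4.8+2.8 = 13.4
SW29 → SW16 → SW3 → SW31: 6.6+4.8+2.8 = 14.2
Cheapest is SW29 → SW2 → SW11 → SW16 → SW3 → SW31 at 13.4 hops' cost.
So from SW29 the first move is to SW2.

SW2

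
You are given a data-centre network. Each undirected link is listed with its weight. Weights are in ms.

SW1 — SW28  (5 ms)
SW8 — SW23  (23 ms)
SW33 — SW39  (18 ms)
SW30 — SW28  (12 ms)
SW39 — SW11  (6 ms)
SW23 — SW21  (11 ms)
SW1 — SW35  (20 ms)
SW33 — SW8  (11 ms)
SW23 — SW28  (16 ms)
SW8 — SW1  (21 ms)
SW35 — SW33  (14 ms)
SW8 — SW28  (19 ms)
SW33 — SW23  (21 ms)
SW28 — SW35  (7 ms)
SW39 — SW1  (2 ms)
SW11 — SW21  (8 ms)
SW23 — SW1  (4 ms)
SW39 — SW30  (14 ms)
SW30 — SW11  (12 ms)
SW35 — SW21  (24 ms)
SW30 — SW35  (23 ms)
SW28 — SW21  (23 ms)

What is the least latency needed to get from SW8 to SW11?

29 ms

Running Dijkstra from SW8:
SW8: 0
SW33: 11  (via SW8)
SW28: 19  (via SW8)
SW1: 21  (via SW8)
SW39: 23  (via SW1)
SW23: 23  (via SW8)
SW35: 25  (via SW33)
SW11: 29  (via SW39)
Shortest route: SW8 → SW1 → SW39 → SW11 = 29 ms.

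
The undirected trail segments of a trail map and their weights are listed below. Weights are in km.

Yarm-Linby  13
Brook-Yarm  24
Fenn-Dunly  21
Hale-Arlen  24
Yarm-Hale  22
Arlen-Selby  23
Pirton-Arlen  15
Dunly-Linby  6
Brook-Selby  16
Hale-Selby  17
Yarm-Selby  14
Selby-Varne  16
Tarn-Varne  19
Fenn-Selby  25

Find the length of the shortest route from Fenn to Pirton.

63 km

Candidate routes:
Fenn → Dunly → Linby → Yarm → Selby → Arlen → Pirton: 21+6+13+14+23+15 = 92
Fenn → Selby → Hale → Arlen → Pirton: 25+17+24+15 = 81
Fenn → Selby → Yarm → Hale → Arlen → Pirton: 25+14+22+24+15 = 100
Fenn → Selby → Arlen → Pirton: 25+23+15 = 63
Cheapest is Fenn → Selby → Arlen → Pirton at 63 km.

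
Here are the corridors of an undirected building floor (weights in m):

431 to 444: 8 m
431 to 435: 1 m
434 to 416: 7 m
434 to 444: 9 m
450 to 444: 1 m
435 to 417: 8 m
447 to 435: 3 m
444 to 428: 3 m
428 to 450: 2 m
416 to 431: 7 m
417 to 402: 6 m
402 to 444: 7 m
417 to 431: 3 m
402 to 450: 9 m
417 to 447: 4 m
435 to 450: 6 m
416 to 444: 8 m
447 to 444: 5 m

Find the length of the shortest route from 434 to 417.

Settle nodes by increasing distance from 434:
434: 0
416: 7  (via 434)
444: 9  (via 434)
450: 10  (via 444)
428: 12  (via 444)
431: 14  (via 416)
447: 14  (via 444)
435: 15  (via 431)
402: 16  (via 444)
417: 17  (via 431)
Shortest route: 434–416–431–417 = 17 m.

17 m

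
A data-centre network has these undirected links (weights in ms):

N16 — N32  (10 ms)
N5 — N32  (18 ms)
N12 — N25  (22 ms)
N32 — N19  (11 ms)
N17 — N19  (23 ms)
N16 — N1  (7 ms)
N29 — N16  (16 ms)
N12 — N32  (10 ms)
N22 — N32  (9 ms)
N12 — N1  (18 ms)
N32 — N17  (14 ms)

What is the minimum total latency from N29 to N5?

Settle nodes by increasing distance from N29:
N29: 0
N16: 16  (via N29)
N1: 23  (via N16)
N32: 26  (via N16)
N22: 35  (via N32)
N12: 36  (via N32)
N19: 37  (via N32)
N17: 40  (via N32)
N5: 44  (via N32)
Shortest route: N29–N16–N32–N5 = 44 ms.

44 ms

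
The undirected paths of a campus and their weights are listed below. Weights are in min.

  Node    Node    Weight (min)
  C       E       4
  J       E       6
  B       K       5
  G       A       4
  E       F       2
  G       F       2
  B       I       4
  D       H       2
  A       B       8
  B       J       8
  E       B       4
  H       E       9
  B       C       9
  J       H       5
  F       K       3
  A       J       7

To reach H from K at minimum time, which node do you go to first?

Compare a few routes:
K → F → E → J → H: 3+2+6+5 = 16
K → F → E → H: 3+2+9 = 14
Cheapest is K → F → E → H at 14 min.
So from K the first move is to F.

F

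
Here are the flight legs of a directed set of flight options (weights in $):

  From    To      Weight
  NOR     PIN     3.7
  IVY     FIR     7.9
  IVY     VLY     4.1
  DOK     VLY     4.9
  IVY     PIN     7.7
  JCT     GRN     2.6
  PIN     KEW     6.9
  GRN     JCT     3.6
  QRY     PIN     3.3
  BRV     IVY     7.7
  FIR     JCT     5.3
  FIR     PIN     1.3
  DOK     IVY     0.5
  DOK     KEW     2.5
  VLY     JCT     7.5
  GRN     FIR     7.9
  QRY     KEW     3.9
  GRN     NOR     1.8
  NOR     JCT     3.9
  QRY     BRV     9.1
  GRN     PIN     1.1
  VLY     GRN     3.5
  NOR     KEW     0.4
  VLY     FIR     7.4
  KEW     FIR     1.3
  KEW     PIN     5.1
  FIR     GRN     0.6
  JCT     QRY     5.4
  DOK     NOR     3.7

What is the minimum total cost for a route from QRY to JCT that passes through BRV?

Best QRY to BRV: QRY → BRV costing 9.1
Best BRV to JCT: BRV → IVY → VLY → GRN → JCT costing 18.9
Total via BRV: 9.1 + 18.9 = $28.

$28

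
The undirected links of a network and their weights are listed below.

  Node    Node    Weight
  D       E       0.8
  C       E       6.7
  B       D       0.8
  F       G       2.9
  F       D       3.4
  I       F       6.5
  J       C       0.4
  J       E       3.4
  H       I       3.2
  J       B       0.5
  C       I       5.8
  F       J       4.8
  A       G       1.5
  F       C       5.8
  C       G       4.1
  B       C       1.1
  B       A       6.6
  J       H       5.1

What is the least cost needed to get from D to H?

6.4

Running Dijkstra from D:
D: 0
B: 0.8  (via D)
E: 0.8  (via D)
J: 1.3  (via B)
C: 1.7  (via J)
F: 3.4  (via D)
G: 5.8  (via C)
H: 6.4  (via J)
Shortest route: D–B–J–H = 6.4.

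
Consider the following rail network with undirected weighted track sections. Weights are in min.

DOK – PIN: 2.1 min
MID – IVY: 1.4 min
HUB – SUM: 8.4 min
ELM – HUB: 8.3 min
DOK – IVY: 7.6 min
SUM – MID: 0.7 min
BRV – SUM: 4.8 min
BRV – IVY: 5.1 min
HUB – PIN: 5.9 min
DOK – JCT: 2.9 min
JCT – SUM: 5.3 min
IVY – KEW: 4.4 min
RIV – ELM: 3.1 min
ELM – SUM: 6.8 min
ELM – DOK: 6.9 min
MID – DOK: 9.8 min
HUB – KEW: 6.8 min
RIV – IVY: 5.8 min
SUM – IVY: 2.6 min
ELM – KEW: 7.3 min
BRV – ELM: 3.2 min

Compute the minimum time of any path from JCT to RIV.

12.9 min

Compare a few routes:
JCT → SUM → MID → IVY → RIV: 5.3+0.7+1.4+5.8 = 13.2
JCT → DOK → ELM → RIV: 2.9+6.9+3.1 = 12.9
The minimum is 12.9 min via JCT → DOK → ELM → RIV.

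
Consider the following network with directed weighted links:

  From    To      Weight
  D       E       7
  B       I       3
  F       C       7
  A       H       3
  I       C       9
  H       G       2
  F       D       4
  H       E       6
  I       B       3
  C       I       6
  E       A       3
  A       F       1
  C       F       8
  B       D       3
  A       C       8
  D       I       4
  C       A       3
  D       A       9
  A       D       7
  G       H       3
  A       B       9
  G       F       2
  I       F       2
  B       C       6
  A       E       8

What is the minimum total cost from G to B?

Enumerating some paths:
G–F–C–I–B: 2+7+6+3 = 18
G–F–D–I–B: 2+4+4+3 = 13
Cheapest is G–F–D–I–B at 13.

13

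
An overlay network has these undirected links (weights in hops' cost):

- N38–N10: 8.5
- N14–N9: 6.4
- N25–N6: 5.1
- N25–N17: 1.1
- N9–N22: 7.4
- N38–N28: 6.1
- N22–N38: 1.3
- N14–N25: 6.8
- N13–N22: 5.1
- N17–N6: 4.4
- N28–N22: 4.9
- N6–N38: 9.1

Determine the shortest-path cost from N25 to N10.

Enumerating some paths:
N25 → N17 → N6 → N38 → N10: 1.1+4.4+9.1+8.5 = 23.1
N25 → N14 → N9 → N22 → N38 → N10: 6.8+6.4+7.4+1.3+8.5 = 30.4
N25 → N6 → N38 → N10: 5.1+9.1+8.5 = 22.7
Cheapest is N25 → N6 → N38 → N10 at 22.7 hops' cost.

22.7 hops' cost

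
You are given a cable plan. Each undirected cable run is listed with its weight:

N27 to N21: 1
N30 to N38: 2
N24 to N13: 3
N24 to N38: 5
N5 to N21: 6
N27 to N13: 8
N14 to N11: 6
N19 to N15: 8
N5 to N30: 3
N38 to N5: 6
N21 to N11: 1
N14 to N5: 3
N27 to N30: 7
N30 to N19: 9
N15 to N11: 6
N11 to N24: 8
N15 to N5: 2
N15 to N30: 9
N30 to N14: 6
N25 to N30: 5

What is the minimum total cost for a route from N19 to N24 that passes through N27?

26

Shortest N19→N27: N19–N30–N27 = 16
Shortest N27→N24: N27–N21–N11–N24 = 10
Total via N27: 16 + 10 = 26.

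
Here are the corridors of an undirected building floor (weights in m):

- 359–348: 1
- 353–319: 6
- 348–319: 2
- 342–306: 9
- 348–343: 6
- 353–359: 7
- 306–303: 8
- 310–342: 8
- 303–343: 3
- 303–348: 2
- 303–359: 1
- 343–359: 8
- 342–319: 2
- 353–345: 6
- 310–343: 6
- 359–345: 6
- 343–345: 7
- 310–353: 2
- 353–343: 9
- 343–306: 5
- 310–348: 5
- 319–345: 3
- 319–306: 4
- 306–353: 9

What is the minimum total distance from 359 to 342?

Candidate routes:
359 → 345 → 319 → 342: 6+3+2 = 11
359 → 348 → 319 → 342: 1+2+2 = 5
359 → 303 → 348 → 319 → 342: 1+2+2+2 = 7
Cheapest is 359 → 348 → 319 → 342 at 5 m.

5 m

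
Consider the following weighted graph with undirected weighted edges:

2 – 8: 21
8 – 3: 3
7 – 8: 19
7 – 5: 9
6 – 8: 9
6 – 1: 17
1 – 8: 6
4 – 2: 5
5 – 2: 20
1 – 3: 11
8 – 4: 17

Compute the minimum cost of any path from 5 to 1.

34

Compare a few routes:
5–7–8–1: 9+19+6 = 34
5–2–8–1: 20+21+6 = 47
5–2–4–8–1: 20+5+17+6 = 48
5–7–8–3–1: 9+19+3+11 = 42
Cheapest is 5–7–8–1 at 34.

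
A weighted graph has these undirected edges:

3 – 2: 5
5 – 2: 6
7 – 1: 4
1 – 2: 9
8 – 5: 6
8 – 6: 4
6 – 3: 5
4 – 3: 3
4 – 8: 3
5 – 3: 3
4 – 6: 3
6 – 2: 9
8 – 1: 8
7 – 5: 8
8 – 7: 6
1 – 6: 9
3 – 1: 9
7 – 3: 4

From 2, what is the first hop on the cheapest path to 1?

1

Compare a few routes:
2 → 1: 9 = 9
2 → 5 → 3 → 7 → 1: 6+3+4+4 = 17
2 → 3 → 7 → 1: 5+4+4 = 13
2 → 3 → 1: 5+9 = 14
Cheapest is 2 → 1 at 9.
So from 2 the first move is to 1.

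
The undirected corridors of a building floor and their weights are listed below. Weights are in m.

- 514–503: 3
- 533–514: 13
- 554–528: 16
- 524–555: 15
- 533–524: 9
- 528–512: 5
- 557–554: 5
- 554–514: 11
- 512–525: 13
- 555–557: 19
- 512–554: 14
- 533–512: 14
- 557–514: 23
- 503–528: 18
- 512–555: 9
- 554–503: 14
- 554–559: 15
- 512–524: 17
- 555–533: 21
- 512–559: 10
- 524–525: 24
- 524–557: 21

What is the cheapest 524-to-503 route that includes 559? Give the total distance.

56 m

Shortest 524→559: 524 → 512 → 559 = 27
Best 559 to 503: 559 → 554 → 503 costing 29
Total via 559: 27 + 29 = 56 m.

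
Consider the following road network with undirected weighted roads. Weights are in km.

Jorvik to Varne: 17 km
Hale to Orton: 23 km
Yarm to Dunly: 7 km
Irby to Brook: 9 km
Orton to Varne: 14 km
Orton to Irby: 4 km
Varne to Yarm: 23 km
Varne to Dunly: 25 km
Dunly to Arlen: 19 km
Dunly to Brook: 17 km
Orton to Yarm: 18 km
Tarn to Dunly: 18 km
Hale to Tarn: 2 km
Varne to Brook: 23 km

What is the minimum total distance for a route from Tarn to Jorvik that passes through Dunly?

Shortest Tarn→Dunly: Tarn–Dunly = 18
Best Dunly to Jorvik: Dunly–Varne–Jorvik costing 42
Total via Dunly: 18 + 42 = 60 km.

60 km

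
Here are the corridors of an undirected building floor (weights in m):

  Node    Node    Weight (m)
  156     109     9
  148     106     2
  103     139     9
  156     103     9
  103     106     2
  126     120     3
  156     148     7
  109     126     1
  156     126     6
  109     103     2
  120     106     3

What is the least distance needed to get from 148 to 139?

Candidate routes:
148 - 106 - 103 - 139: 2+2+9 = 13
148 - 156 - 103 - 139: 7+9+9 = 25
148 - 106 - 120 - 126 - 109 - 103 - 139: 2+3+3+1+2+9 = 20
Cheapest is 148 - 106 - 103 - 139 at 13 m.

13 m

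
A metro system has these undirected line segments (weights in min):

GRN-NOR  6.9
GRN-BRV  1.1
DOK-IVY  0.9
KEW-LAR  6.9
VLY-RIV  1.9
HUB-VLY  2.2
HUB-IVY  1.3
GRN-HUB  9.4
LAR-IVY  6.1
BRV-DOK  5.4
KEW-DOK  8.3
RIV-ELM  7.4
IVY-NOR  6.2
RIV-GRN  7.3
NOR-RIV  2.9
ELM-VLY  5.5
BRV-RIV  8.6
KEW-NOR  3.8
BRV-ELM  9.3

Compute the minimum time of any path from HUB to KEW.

Candidate routes:
HUB → VLY → RIV → NOR → KEW: 2.2+1.9+2.9+3.8 = 10.8
HUB → IVY → DOK → KEW: 1.3+0.9+8.3 = 10.5
HUB → IVY → NOR → KEW: 1.3+6.2+3.8 = 11.3
The minimum is 10.5 min via HUB → IVY → DOK → KEW.

10.5 min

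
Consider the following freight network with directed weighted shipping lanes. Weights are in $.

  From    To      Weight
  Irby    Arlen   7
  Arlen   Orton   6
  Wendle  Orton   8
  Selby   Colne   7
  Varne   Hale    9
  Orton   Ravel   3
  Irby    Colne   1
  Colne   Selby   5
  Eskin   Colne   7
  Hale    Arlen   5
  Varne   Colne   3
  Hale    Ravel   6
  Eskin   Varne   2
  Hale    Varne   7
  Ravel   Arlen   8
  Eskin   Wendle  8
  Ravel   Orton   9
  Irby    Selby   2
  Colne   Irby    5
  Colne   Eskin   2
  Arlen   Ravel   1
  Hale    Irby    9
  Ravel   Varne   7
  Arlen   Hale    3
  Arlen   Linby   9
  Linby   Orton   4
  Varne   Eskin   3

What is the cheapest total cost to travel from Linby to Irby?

$22

Candidate routes:
Linby - Orton - Ravel - Varne - Eskin - Colne - Irby: 4+3+7+3+7+5 = 29
Linby - Orton - Ravel - Arlen - Hale - Irby: 4+3+8+3+9 = 27
Linby - Orton - Ravel - Varne - Hale - Irby: 4+3+7+9+9 = 32
Linby - Orton - Ravel - Varne - Colne - Irby: 4+3+7+3+5 = 22
Cheapest is Linby - Orton - Ravel - Varne - Colne - Irby at $22.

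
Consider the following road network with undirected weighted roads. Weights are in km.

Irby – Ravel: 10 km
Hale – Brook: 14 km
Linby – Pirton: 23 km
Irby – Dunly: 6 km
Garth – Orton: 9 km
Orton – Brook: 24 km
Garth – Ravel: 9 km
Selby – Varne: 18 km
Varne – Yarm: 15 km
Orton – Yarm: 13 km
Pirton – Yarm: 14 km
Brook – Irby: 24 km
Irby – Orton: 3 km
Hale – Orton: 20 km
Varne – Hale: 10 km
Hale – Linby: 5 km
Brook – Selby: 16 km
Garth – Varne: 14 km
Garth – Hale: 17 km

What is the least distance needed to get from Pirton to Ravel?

Compare a few routes:
Pirton → Yarm → Orton → Garth → Ravel: 14+13+9+9 = 45
Pirton → Yarm → Orton → Irby → Ravel: 14+13+3+10 = 40
The minimum is 40 km via Pirton → Yarm → Orton → Irby → Ravel.

40 km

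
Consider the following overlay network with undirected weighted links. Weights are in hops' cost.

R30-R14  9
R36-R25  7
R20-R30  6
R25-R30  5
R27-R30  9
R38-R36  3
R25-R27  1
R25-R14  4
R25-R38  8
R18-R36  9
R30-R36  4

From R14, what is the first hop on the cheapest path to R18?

Candidate routes:
R14–R25–R36–R18: 4+7+9 = 20
R14–R25–R38–R36–R18: 4+8+3+9 = 24
R14–R30–R36–R18: 9+4+9 = 22
R14–R25–R30–R36–R18: 4+5+4+9 = 22
Cheapest is R14–R25–R36–R18 at 20 hops' cost.
So from R14 the first move is to R25.

R25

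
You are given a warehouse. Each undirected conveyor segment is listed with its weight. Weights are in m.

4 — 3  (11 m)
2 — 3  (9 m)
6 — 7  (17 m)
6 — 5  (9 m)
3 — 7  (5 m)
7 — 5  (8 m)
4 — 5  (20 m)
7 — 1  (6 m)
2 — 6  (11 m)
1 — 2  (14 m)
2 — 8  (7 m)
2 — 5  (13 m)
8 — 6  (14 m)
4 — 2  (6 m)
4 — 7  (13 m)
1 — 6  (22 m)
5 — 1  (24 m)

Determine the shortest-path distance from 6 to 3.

20 m

Candidate routes:
6 → 7 → 3: 17+5 = 22
6 → 2 → 3: 11+9 = 20
Cheapest is 6 → 2 → 3 at 20 m.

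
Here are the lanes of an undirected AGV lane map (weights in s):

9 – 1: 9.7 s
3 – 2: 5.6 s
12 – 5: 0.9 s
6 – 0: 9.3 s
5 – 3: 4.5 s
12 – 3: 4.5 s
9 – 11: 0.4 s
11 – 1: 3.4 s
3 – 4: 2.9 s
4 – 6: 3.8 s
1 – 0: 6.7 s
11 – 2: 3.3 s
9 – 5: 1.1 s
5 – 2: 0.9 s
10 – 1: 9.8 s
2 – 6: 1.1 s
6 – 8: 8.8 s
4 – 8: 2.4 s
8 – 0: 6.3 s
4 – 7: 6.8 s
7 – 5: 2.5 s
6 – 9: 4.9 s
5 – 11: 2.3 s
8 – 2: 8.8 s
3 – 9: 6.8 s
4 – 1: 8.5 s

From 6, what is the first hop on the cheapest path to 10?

Candidate routes:
6 - 9 - 11 - 1 - 10: 4.9+0.4+3.4+9.8 = 18.5
6 - 2 - 11 - 1 - 10: 1.1+3.3+3.4+9.8 = 17.6
6 - 2 - 5 - 11 - 1 - 10: 1.1+0.9+2.3+3.4+9.8 = 17.5
6 - 2 - 5 - 9 - 11 - 1 - 10: 1.1+0.9+1.1+0.4+3.4+9.8 = 16.7
The minimum is 16.7 s via 6 - 2 - 5 - 9 - 11 - 1 - 10.
So from 6 the first move is to 2.

2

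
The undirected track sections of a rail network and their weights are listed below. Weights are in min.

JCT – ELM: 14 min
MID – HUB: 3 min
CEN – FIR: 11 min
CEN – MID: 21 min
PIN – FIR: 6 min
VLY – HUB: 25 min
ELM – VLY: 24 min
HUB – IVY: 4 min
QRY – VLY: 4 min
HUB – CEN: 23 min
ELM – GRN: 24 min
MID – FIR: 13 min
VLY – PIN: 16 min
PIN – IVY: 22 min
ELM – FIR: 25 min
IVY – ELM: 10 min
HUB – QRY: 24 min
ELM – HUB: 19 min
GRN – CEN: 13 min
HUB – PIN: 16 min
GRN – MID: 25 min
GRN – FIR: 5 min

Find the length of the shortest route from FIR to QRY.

26 min

Enumerating some paths:
FIR - MID - HUB - VLY - QRY: 13+3+25+4 = 45
FIR - MID - HUB - QRY: 13+3+24 = 40
FIR - PIN - VLY - QRY: 6+16+4 = 26
The minimum is 26 min via FIR - PIN - VLY - QRY.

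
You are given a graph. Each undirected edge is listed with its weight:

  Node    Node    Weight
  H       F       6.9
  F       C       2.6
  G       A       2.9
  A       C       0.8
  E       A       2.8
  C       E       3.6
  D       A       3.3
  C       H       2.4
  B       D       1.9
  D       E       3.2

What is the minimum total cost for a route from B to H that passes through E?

Shortest B→E: B–D–E = 5.1
Best E to H: E–C–H costing 6
Total via E: 5.1 + 6 = 11.1.

11.1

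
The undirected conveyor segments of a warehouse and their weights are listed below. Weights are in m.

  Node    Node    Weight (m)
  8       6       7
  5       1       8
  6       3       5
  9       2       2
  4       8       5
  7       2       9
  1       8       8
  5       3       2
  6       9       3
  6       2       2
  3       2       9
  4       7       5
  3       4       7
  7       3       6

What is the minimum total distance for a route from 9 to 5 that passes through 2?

Shortest 9→2: 9–2 = 2
Shortest 2→5: 2–6–3–5 = 9
Total via 2: 2 + 9 = 11 m.

11 m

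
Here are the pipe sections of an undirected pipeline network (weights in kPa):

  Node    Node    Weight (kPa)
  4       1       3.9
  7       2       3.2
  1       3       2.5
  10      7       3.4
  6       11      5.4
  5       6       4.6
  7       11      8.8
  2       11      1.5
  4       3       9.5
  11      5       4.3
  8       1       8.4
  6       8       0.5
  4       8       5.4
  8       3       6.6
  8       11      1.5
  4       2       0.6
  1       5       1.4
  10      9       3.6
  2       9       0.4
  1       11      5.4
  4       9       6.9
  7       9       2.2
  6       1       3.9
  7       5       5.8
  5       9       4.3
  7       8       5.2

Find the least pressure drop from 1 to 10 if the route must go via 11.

10.9 kPa

Shortest 1→11: 1–11 = 5.4
Shortest 11→10: 11–2–9–10 = 5.5
Total via 11: 5.4 + 5.5 = 10.9 kPa.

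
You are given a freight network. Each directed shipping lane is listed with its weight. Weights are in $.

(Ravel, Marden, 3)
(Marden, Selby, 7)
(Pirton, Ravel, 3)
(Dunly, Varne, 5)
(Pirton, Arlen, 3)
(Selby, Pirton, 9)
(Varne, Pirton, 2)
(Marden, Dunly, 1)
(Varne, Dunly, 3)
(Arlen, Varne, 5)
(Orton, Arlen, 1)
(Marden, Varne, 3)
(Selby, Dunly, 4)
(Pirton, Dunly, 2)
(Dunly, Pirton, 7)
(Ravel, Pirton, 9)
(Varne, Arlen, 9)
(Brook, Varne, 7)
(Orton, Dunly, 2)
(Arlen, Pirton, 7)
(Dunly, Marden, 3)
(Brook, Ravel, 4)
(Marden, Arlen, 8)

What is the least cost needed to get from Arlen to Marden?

$11

Shortest distances from Arlen:
Arlen: 0
Varne: 5  (via Arlen)
Pirton: 7  (via Arlen)
Dunly: 8  (via Varne)
Ravel: 10  (via Pirton)
Marden: 11  (via Dunly)
Shortest route: Arlen–Varne–Dunly–Marden = $11.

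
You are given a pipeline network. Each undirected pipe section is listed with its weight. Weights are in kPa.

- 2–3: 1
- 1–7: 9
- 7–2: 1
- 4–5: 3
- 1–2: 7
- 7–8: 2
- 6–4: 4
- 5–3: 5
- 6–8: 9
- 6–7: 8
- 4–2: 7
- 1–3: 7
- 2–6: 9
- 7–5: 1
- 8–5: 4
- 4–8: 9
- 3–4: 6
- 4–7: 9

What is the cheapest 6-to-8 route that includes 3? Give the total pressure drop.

Shortest 6→3: 6–4–3 = 10
Best 3 to 8: 3–2–7–8 costing 4
Total via 3: 10 + 4 = 14 kPa.

14 kPa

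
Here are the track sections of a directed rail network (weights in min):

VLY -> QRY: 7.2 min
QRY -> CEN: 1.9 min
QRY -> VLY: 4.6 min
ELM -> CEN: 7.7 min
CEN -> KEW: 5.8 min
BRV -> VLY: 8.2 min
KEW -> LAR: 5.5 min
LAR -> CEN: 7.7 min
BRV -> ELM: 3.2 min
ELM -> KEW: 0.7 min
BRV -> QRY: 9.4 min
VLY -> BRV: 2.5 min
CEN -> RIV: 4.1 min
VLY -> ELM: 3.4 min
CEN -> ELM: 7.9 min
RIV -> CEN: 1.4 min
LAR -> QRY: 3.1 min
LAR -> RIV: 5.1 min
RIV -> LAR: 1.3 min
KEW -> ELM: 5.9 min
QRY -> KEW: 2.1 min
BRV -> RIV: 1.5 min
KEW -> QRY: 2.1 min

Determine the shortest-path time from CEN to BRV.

Running Dijkstra from CEN:
CEN: 0
RIV: 4.1  (via CEN)
LAR: 5.4  (via RIV)
KEW: 5.8  (via CEN)
QRY: 7.9  (via KEW)
ELM: 7.9  (via CEN)
VLY: 12.5  (via QRY)
BRV: 15  (via VLY)
Shortest route: CEN → KEW → QRY → VLY → BRV = 15 min.

15 min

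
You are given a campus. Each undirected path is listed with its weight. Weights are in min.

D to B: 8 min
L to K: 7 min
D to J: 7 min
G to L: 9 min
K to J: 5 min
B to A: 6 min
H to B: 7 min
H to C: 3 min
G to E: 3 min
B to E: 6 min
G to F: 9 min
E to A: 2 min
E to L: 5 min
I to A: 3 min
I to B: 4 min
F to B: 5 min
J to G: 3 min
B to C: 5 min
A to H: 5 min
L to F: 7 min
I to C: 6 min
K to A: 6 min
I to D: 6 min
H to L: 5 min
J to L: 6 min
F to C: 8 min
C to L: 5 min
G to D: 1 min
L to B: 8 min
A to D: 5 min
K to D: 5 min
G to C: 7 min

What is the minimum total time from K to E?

Shortest distances from K:
K: 0
D: 5  (via K)
J: 5  (via K)
A: 6  (via K)
G: 6  (via D)
L: 7  (via K)
E: 8  (via A)
Shortest route: K → A → E = 8 min.

8 min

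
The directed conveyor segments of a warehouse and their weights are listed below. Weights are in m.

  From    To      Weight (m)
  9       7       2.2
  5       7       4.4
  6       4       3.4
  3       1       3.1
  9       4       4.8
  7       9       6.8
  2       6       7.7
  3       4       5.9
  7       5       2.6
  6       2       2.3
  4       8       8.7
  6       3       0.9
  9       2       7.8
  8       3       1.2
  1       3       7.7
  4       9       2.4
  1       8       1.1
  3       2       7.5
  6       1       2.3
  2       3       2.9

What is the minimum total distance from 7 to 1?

Enumerating some paths:
7–9–4–8–3–1: 6.8+4.8+8.7+1.2+3.1 = 24.6
7–9–2–6–1: 6.8+7.8+7.7+2.3 = 24.6
7–9–2–3–1: 6.8+7.8+2.9+3.1 = 20.6
7–9–2–6–3–1: 6.8+7.8+7.7+0.9+3.1 = 26.3
The minimum is 20.6 m via 7–9–2–3–1.

20.6 m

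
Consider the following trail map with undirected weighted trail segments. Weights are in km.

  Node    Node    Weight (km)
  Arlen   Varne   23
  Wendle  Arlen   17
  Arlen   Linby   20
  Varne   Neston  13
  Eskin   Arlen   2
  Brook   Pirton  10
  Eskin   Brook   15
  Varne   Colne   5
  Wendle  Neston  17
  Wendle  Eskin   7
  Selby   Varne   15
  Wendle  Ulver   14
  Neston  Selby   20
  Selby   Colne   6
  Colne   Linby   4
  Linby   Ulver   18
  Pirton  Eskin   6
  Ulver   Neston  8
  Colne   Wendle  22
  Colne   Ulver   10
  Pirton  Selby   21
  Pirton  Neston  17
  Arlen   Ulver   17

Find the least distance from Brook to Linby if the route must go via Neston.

49 km

Shortest Brook→Neston: Brook → Pirton → Neston = 27
Best Neston to Linby: Neston → Ulver → Colne → Linby costing 22
Total via Neston: 27 + 22 = 49 km.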